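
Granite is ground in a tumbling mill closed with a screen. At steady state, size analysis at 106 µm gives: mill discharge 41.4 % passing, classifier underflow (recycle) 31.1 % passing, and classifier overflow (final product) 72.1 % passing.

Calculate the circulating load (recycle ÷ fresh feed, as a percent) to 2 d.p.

CL = 298.06 %

Let r = R/F. Size balance at 106 µm:
(1+r)d = ru + o → r = (o−d)/(d−u)
r = (72.1 − 41.4)/(41.4 − 31.1) = 30.7/10.3 = 2.9806
CL = 100·r = 298.06 %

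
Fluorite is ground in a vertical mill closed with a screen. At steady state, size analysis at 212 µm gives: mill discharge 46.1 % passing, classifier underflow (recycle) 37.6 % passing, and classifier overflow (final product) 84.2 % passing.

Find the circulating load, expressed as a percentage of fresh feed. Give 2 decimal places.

CL = 448.24 %

Classifier node, passing 212 µm:
(1+r)·d = r·u + o ⇒ r = (o−d)/(d−u)
r = (84.2 − 46.1)/(46.1 − 37.6) = 38.1/8.5 = 4.4824
CL = 100·r = 448.24 %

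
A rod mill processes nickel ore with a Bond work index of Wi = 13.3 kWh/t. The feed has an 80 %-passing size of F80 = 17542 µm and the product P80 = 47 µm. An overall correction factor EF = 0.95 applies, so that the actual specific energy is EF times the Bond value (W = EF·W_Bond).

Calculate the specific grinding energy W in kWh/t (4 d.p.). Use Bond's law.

W = 10·Wi·[P80^(−½) − F80^(−½)]
1/√47 = 0.145865;  1/√17542 = 0.007550
W = 10·13.3·(0.145865 − 0.007550) = 18.3959 kWh/t
With EF = 0.95: W = 18.3959·0.95 = 17.4761 kWh/t

W = 17.4761 kWh/t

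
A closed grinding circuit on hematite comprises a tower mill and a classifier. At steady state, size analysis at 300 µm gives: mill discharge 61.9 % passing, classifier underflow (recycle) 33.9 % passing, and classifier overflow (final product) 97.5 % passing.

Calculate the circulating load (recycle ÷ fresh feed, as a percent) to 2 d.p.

Balance %-passing 300 µm (r = R/F):
(1+r)·d = r·u + o ⇒ r = (o−d)/(d−u)
r = (97.5 − 61.9)/(61.9 − 33.9) = 35.6/28.0 = 1.2714
CL = 100·r = 127.14 %

CL = 127.14 %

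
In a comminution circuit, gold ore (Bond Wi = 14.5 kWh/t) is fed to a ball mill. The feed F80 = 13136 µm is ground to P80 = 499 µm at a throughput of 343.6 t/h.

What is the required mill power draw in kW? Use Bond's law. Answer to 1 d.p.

P = 1795.6 kW

W = 10 Wi (P80^-0.5 − F80^-0.5)
W = 10·14.5·(1/√499 − 1/√13136) = 10·14.5·(0.036041) = 5.2260 kWh/t
Power = W × throughput = 5.2260 kWh/t × 343.6 t/h = 1795.6 kW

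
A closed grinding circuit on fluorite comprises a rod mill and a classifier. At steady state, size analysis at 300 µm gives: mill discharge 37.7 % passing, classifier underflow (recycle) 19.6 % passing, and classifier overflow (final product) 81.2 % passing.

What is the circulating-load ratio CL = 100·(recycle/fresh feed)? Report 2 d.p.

Mass balance on the −300 µm fraction:
d + r·d = r·u + o → r(d−u) = o−d
r = (81.2 − 37.7)/(37.7 − 19.6) = 43.5/18.1 = 2.4033
CL = 100·r = 240.33 %

CL = 240.33 %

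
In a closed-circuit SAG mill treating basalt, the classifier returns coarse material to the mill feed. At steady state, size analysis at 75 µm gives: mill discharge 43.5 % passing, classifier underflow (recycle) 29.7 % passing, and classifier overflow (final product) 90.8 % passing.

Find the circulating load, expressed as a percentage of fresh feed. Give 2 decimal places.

CL = 342.75 %

Mass balance on the −75 µm fraction:
Fd + Rd = Ru + Fo ⇒ R/F = (o−d)/(d−u)
r = (90.8 − 43.5)/(43.5 − 29.7) = 47.3/13.8 = 3.4275
CL = 100·r = 342.75 %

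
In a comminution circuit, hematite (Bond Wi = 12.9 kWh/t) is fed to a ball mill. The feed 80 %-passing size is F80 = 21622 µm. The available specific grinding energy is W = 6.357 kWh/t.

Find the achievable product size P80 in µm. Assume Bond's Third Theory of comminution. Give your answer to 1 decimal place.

P80 = 318.0 µm

Bond:  W = 10 Wi (1/√P − 1/√F)
P80^-0.5 = F80^-0.5 + W/(10 Wi)
  = 6.3570/(10·12.9) + 1/√21622 = 0.049279 + 0.006801 = 0.056080
P80 = (1/0.056080)² = 17.8317² = 317.97 µm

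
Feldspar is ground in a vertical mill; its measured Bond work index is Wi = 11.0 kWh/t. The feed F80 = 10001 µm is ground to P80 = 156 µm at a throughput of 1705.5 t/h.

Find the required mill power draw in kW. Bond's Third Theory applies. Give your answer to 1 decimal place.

W = 10 Wi / √P80 − 10 Wi / √F80
W = 10·11.0·(1/√156 − 1/√10001) = 10·11.0·(0.070065) = 7.7071 kWh/t
Mill draw = 7.7071 × 1705.5 = 13144.5 kW

P = 13144.5 kW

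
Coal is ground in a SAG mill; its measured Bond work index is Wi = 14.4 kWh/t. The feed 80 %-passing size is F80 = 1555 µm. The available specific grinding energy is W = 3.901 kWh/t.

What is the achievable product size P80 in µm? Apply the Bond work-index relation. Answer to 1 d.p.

Bond:  W = 10 Wi (1/√P − 1/√F)
⇒ 1/√P80 = W/(10 Wi) + 1/√F80
  = 3.9010/(10·14.4) + 1/√1555 = 0.027090 + 0.025359 = 0.052449
P80 = (1/0.052449)² = 19.0660² = 363.51 µm

P80 = 363.5 µm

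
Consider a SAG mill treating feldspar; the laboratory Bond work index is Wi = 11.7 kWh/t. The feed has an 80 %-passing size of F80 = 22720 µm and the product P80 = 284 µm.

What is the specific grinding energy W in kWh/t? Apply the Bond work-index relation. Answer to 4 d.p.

W = 10 Wi / √P80 − 10 Wi / √F80
1/√284 = 0.059339;  1/√22720 = 0.006634
W = 10·11.7·(0.059339 − 0.006634) = 6.1665 kWh/t

W = 6.1665 kWh/t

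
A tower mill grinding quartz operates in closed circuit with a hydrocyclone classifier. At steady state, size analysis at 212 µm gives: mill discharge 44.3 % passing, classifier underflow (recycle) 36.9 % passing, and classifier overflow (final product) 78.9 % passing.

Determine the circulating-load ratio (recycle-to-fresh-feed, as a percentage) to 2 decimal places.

CL = 467.57 %

Two-product formula at 212 µm:
(1+r)d = ru + o → r = (o−d)/(d−u)
r = (78.9 − 44.3)/(44.3 − 36.9) = 34.6/7.4 = 4.6757
CL = 100·r = 467.57 %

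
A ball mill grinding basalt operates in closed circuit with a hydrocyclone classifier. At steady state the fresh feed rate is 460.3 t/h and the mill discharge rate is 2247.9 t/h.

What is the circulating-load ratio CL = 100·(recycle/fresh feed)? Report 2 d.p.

Mill node: discharge = fresh + recycle.
R = M − F = 2247.9 − 460.3 = 1787.6 t/h
CL = 100·R/F = 100·1787.6/460.3 = 388.36 %

CL = 388.36 %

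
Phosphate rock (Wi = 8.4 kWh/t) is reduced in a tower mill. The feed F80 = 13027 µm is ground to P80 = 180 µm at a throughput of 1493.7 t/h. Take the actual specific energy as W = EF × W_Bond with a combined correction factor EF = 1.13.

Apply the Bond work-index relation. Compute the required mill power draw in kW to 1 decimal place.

P = 9325.6 kW

W = 10·Wi·[P80^(−½) − F80^(−½)]
W = 10·8.4·(1/√180 − 1/√13027) = 10·8.4·(0.065774) = 5.5250 kWh/t
W_actual = 1.13 × 5.5250 = 6.2433 kWh/t
P = W·T = 6.2433·1493.7 = 9325.6 kW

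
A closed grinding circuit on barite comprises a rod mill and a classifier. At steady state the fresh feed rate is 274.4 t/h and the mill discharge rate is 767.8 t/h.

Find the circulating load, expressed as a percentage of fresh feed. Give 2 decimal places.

CL = 179.81 %

M = F + R at steady state, so:
R = M − F = 767.8 − 274.4 = 493.4 t/h
CL = 100·R/F = 100·493.4/274.4 = 179.81 %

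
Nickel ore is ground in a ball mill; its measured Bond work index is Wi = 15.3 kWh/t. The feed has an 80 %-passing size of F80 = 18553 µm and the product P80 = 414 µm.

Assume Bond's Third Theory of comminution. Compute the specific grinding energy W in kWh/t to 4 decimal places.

W_Bond = 10·Wi·(1/√P₈₀ − 1/√F₈₀)
1/√414 = 0.049147;  1/√18553 = 0.007342
W = 10·15.3·(0.049147 − 0.007342) = 6.3963 kWh/t

W = 6.3963 kWh/t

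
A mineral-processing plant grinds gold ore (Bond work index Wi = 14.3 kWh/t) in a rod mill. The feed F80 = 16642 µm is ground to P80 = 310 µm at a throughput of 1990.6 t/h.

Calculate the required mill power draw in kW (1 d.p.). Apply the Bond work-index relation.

P = 13960.8 kW

W_Bond = 10·Wi·(1/√P₈₀ − 1/√F₈₀)
W = 10·14.3·(1/√310 − 1/√16642) = 10·14.3·(0.049044) = 7.0134 kWh/t
Power = W × throughput = 7.0134 kWh/t × 1990.6 t/h = 13960.8 kW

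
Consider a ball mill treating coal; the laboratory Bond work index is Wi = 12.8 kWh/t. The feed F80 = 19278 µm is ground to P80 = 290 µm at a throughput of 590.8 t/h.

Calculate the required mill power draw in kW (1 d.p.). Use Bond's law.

P = 3896.0 kW

W = 10·Wi·[P80^(−½) − F80^(−½)]
W = 10·12.8·(1/√290 − 1/√19278) = 10·12.8·(0.051520) = 6.5945 kWh/t
P_mill = W·ṁ = 6.5945·590.8 = 3896.0 kW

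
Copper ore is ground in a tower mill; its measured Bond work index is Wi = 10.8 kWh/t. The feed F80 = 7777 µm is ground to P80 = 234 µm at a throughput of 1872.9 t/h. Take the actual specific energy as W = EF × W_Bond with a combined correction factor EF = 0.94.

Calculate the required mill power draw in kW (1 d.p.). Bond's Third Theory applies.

Bond:  W = 10 Wi (1/√P − 1/√F)
W = 10·10.8·(1/√234 − 1/√7777) = 10·10.8·(0.054033) = 5.8355 kWh/t
Corrected W = EF·W_Bond = 0.94·5.8355 = 5.4854 kWh/t
Power = W × throughput = 5.4854 kWh/t × 1872.9 t/h = 10273.6 kW

P = 10273.6 kW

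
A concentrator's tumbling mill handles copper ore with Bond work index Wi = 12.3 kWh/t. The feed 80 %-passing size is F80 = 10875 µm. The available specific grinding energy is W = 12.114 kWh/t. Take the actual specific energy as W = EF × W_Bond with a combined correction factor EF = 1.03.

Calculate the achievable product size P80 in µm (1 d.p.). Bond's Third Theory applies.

P80 = 90.3 µm

W = 10 Wi / √P80 − 10 Wi / √F80
W_Bond = W / EF = 12.114 / 1.03 = 11.7612 kWh/t
P80^(−½) = W_Bond/(10 Wi) + F80^(−½)
  = 11.7612/(10·12.3) + 1/√10875 = 0.095619 + 0.009589 = 0.105208
P80 = (1/0.105208)² = 9.5049² = 90.34 µm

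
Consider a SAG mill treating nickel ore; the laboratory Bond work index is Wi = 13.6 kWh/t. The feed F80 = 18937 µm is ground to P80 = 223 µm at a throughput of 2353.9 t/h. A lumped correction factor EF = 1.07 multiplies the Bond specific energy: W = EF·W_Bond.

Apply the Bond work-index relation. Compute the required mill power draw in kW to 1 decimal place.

Bond:  W = 10 Wi (1/√P − 1/√F)
W = 10·13.6·(1/√223 − 1/√18937) = 10·13.6·(0.059698) = 8.1189 kWh/t
With EF = 1.07: W = 8.1189·1.07 = 8.6873 kWh/t
Mill draw = 8.6873 × 2353.9 = 20449.0 kW

P = 20449.0 kW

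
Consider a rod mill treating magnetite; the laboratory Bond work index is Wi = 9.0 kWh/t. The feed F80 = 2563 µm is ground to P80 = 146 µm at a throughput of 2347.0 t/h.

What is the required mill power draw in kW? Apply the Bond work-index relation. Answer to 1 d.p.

P = 13309.2 kW

W = 10 Wi (P80^-0.5 − F80^-0.5)
W = 10·9.0·(1/√146 − 1/√2563) = 10·9.0·(0.063008) = 5.6707 kWh/t
Power = W × throughput = 5.6707 kWh/t × 2347.0 t/h = 13309.2 kW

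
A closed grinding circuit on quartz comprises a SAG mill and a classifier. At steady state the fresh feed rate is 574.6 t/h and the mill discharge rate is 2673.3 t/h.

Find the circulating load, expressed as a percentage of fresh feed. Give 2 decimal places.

Steady state: M = F + R.
R = M − F = 2673.3 − 574.6 = 2098.7 t/h
CL = 100·R/F = 100·2098.7/574.6 = 365.25 %

CL = 365.25 %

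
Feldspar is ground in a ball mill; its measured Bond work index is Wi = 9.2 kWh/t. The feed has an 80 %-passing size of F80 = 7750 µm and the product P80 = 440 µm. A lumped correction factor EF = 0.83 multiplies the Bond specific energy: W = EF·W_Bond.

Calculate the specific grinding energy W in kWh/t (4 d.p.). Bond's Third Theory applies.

W = 10 Wi / √P80 − 10 Wi / √F80
1/√440 = 0.047673;  1/√7750 = 0.011359
W = 10·9.2·(0.047673 − 0.011359) = 3.3409 kWh/t
With EF = 0.83: W = 3.3409·0.83 = 2.7729 kWh/t

W = 2.7729 kWh/t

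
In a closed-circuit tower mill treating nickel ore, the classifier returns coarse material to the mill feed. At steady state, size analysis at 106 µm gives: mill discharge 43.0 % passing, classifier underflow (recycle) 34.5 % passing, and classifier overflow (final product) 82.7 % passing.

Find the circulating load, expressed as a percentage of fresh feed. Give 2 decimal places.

Mass balance on the −106 µm fraction:
r = (o − d)/(d − u)
r = (82.7 − 43.0)/(43.0 − 34.5) = 39.7/8.5 = 4.6706
CL = 100·r = 467.06 %

CL = 467.06 %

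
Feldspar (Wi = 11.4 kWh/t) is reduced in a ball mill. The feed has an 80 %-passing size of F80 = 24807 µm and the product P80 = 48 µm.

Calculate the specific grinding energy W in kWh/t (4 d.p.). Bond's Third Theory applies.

W = 15.7307 kWh/t

Bond: W = 10·Wi·(1/√P80 − 1/√F80)
1/√48 = 0.144338;  1/√24807 = 0.006349
W = 10·11.4·(0.144338 − 0.006349) = 15.7307 kWh/t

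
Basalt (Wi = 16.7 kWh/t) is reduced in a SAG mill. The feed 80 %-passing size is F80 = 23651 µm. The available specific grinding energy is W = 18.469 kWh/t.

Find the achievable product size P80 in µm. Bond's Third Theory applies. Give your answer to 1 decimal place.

P80 = 72.9 µm

W = 10 Wi (1/√P80 − 1/√F80)  [Bond]
1/√P80 = 1/√F80 + W/(10·Wi)
  = 18.4690/(10·16.7) + 1/√23651 = 0.110593 + 0.006502 = 0.117095
P80 = (1/0.117095)² = 8.5401² = 72.93 µm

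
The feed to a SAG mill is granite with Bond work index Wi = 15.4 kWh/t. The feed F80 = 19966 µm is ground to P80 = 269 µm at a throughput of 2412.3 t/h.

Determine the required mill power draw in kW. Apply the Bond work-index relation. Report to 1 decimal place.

P = 20021.3 kW

W = 10 Wi (P80^-0.5 − F80^-0.5)
W = 10·15.4·(1/√269 − 1/√19966) = 10·15.4·(0.053894) = 8.2997 kWh/t
Power = W × throughput = 8.2997 kWh/t × 2412.3 t/h = 20021.3 kW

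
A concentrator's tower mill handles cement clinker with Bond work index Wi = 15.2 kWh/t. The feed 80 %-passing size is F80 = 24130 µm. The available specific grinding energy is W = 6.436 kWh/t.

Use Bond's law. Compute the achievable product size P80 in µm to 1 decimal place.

P80 = 420.3 µm

W = 10 Wi (1/√P80 − 1/√F80)  [Bond]
1/√P80 = 1/√F80 + W/(10·Wi)
  = 6.4360/(10·15.2) + 1/√24130 = 0.042342 + 0.006438 = 0.048780
P80 = (1/0.048780)² = 20.5003² = 420.26 µm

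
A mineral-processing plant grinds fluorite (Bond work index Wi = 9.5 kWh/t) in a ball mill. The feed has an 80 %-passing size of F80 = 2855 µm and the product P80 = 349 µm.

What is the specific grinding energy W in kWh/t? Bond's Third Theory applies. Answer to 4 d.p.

W = 10·Wi·[P80^(−½) − F80^(−½)]
1/√349 = 0.053529;  1/√2855 = 0.018715
W = 10·9.5·(0.053529 − 0.018715) = 3.3073 kWh/t

W = 3.3073 kWh/t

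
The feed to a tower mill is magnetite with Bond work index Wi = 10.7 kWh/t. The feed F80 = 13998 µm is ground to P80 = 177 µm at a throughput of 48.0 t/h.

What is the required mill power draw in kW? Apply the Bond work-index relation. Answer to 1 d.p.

P = 342.6 kW

W_Bond = 10·Wi·(1/√P₈₀ − 1/√F₈₀)
W = 10·10.7·(1/√177 − 1/√13998) = 10·10.7·(0.066712) = 7.1382 kWh/t
Power = W × throughput = 7.1382 kWh/t × 48.0 t/h = 342.6 kW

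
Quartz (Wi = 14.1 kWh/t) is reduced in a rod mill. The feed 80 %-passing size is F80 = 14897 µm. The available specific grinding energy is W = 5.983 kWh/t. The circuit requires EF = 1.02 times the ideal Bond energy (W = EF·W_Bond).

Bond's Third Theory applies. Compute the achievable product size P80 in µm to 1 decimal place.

P80 = 403.3 µm

W = 10 Wi / √P80 − 10 Wi / √F80
W_Bond = W / EF = 5.983 / 1.02 = 5.8657 kWh/t
⇒ 1/√P80 = W_Bond/(10 Wi) + 1/√F80
  = 5.8657/(10·14.1) + 1/√14897 = 0.041601 + 0.008193 = 0.049794
P80 = (1/0.049794)² = 20.0828² = 403.32 µm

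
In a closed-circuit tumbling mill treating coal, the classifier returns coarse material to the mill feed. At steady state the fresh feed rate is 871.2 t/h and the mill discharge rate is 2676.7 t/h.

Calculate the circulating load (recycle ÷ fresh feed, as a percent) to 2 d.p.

Steady state: M = F + R.
R = M − F = 2676.7 − 871.2 = 1805.5 t/h
CL = 100·R/F = 100·1805.5/871.2 = 207.24 %

CL = 207.24 %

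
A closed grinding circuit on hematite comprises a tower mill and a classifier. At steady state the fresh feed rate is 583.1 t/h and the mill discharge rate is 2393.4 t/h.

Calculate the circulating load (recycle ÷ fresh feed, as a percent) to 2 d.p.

Discharge = new feed + return, hence
R = M − F = 2393.4 − 583.1 = 1810.3 t/h
CL = 100·R/F = 100·1810.3/583.1 = 310.46 %

CL = 310.46 %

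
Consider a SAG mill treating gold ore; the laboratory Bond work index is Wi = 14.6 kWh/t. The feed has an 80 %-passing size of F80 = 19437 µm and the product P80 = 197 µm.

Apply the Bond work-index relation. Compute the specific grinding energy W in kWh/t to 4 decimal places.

Bond: W = 10·Wi·(1/√P80 − 1/√F80)
1/√197 = 0.071247;  1/√19437 = 0.007173
W = 10·14.6·(0.071247 − 0.007173) = 9.3548 kWh/t

W = 9.3548 kWh/t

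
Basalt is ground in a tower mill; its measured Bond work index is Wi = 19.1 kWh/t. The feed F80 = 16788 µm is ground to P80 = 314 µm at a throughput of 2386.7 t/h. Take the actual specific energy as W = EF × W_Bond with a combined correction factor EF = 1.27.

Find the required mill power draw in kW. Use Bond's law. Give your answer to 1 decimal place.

P = 28203.3 kW

Bond: W = 10·Wi·(1/√P80 − 1/√F80)
W = 10·19.1·(1/√314 − 1/√16788) = 10·19.1·(0.048715) = 9.3046 kWh/t
W_actual = 1.27 × 9.3046 = 11.8169 kWh/t
P_mill = W·ṁ = 11.8169·2386.7 = 28203.3 kW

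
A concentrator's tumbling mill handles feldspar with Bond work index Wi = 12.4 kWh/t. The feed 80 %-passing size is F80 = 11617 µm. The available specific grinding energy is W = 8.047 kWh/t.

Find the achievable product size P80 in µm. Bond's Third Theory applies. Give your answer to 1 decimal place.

P80 = 181.8 µm

W = 10 Wi (P80^-0.5 − F80^-0.5)
1/√P80 = 1/√F80 + W/(10·Wi)
  = 8.0470/(10·12.4) + 1/√11617 = 0.064895 + 0.009278 = 0.074173
P80 = (1/0.074173)² = 13.4820² = 181.76 µm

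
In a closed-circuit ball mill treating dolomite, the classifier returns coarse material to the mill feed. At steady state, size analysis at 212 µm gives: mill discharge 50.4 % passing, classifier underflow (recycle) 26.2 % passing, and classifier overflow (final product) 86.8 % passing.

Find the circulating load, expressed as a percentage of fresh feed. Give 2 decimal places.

CL = 150.41 %

Classifier node, passing 212 µm:
r = (o − d)/(d − u)
r = (86.8 − 50.4)/(50.4 − 26.2) = 36.4/24.2 = 1.5041
CL = 100·r = 150.41 %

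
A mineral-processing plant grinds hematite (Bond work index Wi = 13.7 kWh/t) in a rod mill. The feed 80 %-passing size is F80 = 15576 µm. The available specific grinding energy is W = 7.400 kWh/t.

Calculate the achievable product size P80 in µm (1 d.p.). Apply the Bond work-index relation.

W_Bond = 10·Wi·(1/√P₈₀ − 1/√F₈₀)
⇒ 1/√P80 = W/(10·Wi) + 1/√F80
  = 7.4000/(10·13.7) + 1/√15576 = 0.054015 + 0.008013 = 0.062027
P80 = (1/0.062027)² = 16.1220² = 259.92 µm

P80 = 259.9 µm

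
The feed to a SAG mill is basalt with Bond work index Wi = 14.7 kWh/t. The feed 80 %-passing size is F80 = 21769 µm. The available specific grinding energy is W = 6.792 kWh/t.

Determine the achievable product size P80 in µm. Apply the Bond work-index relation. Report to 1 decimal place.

Bond:  W = 10 Wi (1/√P − 1/√F)
⇒ 1/√P80 = W/(10 Wi) + 1/√F80
  = 6.7920/(10·14.7) + 1/√21769 = 0.046204 + 0.006778 = 0.052982
P80 = (1/0.052982)² = 18.8744² = 356.24 µm

P80 = 356.2 µm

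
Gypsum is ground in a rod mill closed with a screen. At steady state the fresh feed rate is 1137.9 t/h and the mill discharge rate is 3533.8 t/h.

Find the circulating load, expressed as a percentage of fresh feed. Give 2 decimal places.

Steady state: M = F + R.
R = M − F = 3533.8 − 1137.9 = 2395.9 t/h
CL = 100·R/F = 100·2395.9/1137.9 = 210.55 %

CL = 210.55 %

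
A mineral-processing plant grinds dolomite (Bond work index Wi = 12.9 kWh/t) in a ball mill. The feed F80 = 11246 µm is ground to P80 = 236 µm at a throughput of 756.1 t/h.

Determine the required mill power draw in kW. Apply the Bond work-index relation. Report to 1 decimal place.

W = 10·Wi·[P80^(−½) − F80^(−½)]
W = 10·12.9·(1/√236 − 1/√11246) = 10·12.9·(0.055665) = 7.1807 kWh/t
Mill draw = 7.1807 × 756.1 = 5429.4 kW

P = 5429.4 kW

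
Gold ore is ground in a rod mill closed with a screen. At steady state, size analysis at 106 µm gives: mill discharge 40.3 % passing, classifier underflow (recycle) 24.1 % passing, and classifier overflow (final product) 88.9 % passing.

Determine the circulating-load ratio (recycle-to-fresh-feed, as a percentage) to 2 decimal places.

Two-product formula at 106 µm:
(1+r)·d = r·u + o ⇒ r = (o−d)/(d−u)
r = (88.9 − 40.3)/(40.3 − 24.1) = 48.6/16.2 = 3.0000
CL = 100·r = 300.00 %

CL = 300.00 %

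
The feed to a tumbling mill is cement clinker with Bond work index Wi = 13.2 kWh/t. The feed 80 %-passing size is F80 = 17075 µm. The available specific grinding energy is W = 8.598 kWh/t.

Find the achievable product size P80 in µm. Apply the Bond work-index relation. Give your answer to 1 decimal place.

W = 10·Wi·(P80^(-½) − F80^(-½))
P80^(−½) = W/(10 Wi) + F80^(−½)
  = 8.5980/(10·13.2) + 1/√17075 = 0.065136 + 0.007653 = 0.072789
P80 = (1/0.072789)² = 13.7383² = 188.74 µm

P80 = 188.7 µm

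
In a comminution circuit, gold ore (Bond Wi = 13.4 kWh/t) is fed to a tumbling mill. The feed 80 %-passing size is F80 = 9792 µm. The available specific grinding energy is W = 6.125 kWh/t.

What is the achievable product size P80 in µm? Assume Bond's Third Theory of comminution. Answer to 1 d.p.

W_Bond = 10·Wi·(1/√P₈₀ − 1/√F₈₀)
⇒ 1/√P80 = W/(10·Wi) + 1/√F80
  = 6.1250/(10·13.4) + 1/√9792 = 0.045709 + 0.010106 = 0.055815
P80 = (1/0.055815)² = 17.9165² = 321.00 µm

P80 = 321.0 µm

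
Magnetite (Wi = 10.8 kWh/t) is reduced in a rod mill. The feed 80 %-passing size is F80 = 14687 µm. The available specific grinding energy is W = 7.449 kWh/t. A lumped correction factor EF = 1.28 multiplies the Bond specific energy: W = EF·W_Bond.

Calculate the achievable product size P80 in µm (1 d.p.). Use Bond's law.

P80 = 259.0 µm

W = 10 Wi / √P80 − 10 Wi / √F80
W_Bond = W / EF = 7.449 / 1.28 = 5.8195 kWh/t
1/√P80 = 1/√F80 + W_Bond/(10·Wi)
  = 5.8195/(10·10.8) + 1/√14687 = 0.053885 + 0.008252 = 0.062136
P80 = (1/0.062136)² = 16.0937² = 259.01 µm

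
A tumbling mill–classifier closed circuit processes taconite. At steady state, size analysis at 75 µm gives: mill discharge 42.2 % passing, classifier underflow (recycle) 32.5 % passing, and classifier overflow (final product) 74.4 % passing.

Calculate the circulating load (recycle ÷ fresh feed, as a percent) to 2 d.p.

Balance %-passing 75 µm (r = R/F):
r = (o − d)/(d − u)
r = (74.4 − 42.2)/(42.2 − 32.5) = 32.2/9.7 = 3.3196
CL = 100·r = 331.96 %

CL = 331.96 %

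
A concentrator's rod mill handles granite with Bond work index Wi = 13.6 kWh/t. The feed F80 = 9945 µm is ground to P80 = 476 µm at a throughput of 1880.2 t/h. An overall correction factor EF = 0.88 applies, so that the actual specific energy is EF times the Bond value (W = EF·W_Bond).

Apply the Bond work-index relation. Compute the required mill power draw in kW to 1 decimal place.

P = 8057.4 kW

W = 10·Wi·[P80^(−½) − F80^(−½)]
W = 10·13.6·(1/√476 − 1/√9945) = 10·13.6·(0.035807) = 4.8698 kWh/t
Apply correction: 4.8698 × 0.88 = 4.2854 kWh/t
Mill draw = 4.2854 × 1880.2 = 8057.4 kW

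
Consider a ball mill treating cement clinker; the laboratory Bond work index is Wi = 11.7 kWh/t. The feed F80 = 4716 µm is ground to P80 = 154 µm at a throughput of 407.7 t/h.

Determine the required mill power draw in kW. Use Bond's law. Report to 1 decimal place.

W = 10·Wi·[P80^(−½) − F80^(−½)]
W = 10·11.7·(1/√154 − 1/√4716) = 10·11.7·(0.066021) = 7.7244 kWh/t
P = W·T = 7.7244·407.7 = 3149.2 kW

P = 3149.2 kW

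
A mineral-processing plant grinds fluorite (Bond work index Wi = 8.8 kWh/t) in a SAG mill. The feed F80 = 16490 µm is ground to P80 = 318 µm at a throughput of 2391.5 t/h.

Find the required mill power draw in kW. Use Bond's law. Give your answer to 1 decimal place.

W = 10 Wi (1/√P80 − 1/√F80)  [Bond]
W = 10·8.8·(1/√318 − 1/√16490) = 10·8.8·(0.048290) = 4.2495 kWh/t
Power = W × throughput = 4.2495 kWh/t × 2391.5 t/h = 10162.7 kW

P = 10162.7 kW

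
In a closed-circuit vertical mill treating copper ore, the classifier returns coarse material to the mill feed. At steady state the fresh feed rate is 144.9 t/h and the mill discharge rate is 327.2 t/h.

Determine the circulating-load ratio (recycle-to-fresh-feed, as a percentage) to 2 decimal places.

Mill node: discharge = fresh + recycle.
R = M − F = 327.2 − 144.9 = 182.3 t/h
CL = 100·R/F = 100·182.3/144.9 = 125.81 %

CL = 125.81 %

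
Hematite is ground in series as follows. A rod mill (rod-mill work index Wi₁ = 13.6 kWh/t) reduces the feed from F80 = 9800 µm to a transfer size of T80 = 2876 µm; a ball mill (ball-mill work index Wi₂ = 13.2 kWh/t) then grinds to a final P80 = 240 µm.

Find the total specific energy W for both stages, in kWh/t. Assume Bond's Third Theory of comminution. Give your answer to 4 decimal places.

Bond:  W = 10 Wi (1/√P − 1/√F)
Stage 1 (9800→2876 µm, Wi₁=13.6): W₁ = 10·13.6·(0.018647 − 0.010102) = 1.1622 kWh/t
Stage 2 (2876→240 µm, Wi₂=13.2): W₂ = 10·13.2·(0.064550 − 0.018647) = 6.0592 kWh/t
W = W₁ + W₂ = 1.1622 + 6.0592 = 7.2213 kWh/t

W = 7.2213 kWh/t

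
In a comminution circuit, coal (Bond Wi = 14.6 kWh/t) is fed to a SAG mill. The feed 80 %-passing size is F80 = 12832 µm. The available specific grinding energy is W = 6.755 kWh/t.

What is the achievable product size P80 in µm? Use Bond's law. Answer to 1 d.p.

P80 = 329.4 µm

W_Bond = 10·Wi·(1/√P₈₀ − 1/√F₈₀)
P80^-0.5 = F80^-0.5 + W/(10 Wi)
  = 6.7550/(10·14.6) + 1/√12832 = 0.046267 + 0.008828 = 0.055095
P80 = (1/0.055095)² = 18.1505² = 329.44 µm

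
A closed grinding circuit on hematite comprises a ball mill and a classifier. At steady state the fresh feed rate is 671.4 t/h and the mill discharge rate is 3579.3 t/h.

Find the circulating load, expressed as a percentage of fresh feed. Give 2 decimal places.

CL = 433.11 %

M = F + R at steady state, so:
R = M − F = 3579.3 − 671.4 = 2907.9 t/h
CL = 100·R/F = 100·2907.9/671.4 = 433.11 %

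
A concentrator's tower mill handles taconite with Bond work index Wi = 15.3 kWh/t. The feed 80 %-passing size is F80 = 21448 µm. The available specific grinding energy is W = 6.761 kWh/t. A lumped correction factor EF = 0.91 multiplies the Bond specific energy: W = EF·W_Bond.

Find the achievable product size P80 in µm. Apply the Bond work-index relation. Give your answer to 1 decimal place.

W = 10·Wi·(P80^(-½) − F80^(-½))
W_Bond = W / EF = 6.761 / 0.91 = 7.4297 kWh/t
P80^-0.5 = F80^-0.5 + W_Bond/(10 Wi)
  = 7.4297/(10·15.3) + 1/√21448 = 0.048560 + 0.006828 = 0.055388
P80 = (1/0.055388)² = 18.0544² = 325.96 µm

P80 = 326.0 µm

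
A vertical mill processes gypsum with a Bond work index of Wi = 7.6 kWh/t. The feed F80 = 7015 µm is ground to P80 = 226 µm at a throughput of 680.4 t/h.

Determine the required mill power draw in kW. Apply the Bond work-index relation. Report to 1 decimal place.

P = 2822.3 kW

Bond: W = 10·Wi·(1/√P80 − 1/√F80)
W = 10·7.6·(1/√226 − 1/√7015) = 10·7.6·(0.054580) = 4.1480 kWh/t
Power = W × throughput = 4.1480 kWh/t × 680.4 t/h = 2822.3 kW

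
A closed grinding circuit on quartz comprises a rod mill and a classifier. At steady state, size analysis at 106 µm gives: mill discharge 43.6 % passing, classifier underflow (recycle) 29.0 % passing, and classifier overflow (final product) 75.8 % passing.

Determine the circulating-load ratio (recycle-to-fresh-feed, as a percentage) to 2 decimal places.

Two-product formula at 106 µm:
(1+r)·d = r·u + o ⇒ r = (o−d)/(d−u)
r = (75.8 − 43.6)/(43.6 − 29.0) = 32.2/14.6 = 2.2055
CL = 100·r = 220.55 %

CL = 220.55 %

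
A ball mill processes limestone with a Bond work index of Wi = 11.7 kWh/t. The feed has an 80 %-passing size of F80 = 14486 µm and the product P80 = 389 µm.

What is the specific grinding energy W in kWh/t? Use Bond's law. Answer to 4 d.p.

W = 4.9600 kWh/t

W_Bond = 10·Wi·(1/√P₈₀ − 1/√F₈₀)
1/√389 = 0.050702;  1/√14486 = 0.008309
W = 10·11.7·(0.050702 − 0.008309) = 4.9600 kWh/t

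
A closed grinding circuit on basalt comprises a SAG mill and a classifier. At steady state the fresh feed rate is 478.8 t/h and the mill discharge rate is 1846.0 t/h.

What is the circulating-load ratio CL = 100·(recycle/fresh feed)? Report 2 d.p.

CL = 285.55 %

M = F + R at steady state, so:
R = M − F = 1846.0 − 478.8 = 1367.2 t/h
CL = 100·R/F = 100·1367.2/478.8 = 285.55 %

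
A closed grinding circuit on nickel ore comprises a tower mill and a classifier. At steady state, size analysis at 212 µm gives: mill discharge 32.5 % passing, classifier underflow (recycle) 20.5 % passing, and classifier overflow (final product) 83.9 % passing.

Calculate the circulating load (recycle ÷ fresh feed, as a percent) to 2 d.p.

CL = 428.33 %

Balance %-passing 212 µm (r = R/F):
(1+r)d = ru + o → r = (o−d)/(d−u)
r = (83.9 − 32.5)/(32.5 − 20.5) = 51.4/12.0 = 4.2833
CL = 100·r = 428.33 %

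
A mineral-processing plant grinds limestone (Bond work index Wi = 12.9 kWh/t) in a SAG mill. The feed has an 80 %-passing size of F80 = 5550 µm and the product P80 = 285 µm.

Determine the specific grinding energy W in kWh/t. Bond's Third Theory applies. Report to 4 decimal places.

W = 5.9097 kWh/t

W = 10 Wi (1/√P80 − 1/√F80)  [Bond]
1/√285 = 0.059235;  1/√5550 = 0.013423
W = 10·12.9·(0.059235 − 0.013423) = 5.9097 kWh/t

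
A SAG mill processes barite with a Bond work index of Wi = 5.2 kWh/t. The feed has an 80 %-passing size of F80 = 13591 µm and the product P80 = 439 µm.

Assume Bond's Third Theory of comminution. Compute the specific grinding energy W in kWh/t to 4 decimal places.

W = 10 Wi (P80^-0.5 − F80^-0.5)
1/√439 = 0.047727;  1/√13591 = 0.008578
W = 10·5.2·(0.047727 − 0.008578) = 2.0358 kWh/t

W = 2.0358 kWh/t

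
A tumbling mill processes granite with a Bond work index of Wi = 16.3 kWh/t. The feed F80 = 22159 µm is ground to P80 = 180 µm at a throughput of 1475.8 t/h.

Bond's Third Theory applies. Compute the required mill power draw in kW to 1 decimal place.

W = 10·Wi·[P80^(−½) − F80^(−½)]
W = 10·16.3·(1/√180 − 1/√22159) = 10·16.3·(0.067818) = 11.0543 kWh/t
Mill draw = 11.0543 × 1475.8 = 16313.9 kW

P = 16313.9 kW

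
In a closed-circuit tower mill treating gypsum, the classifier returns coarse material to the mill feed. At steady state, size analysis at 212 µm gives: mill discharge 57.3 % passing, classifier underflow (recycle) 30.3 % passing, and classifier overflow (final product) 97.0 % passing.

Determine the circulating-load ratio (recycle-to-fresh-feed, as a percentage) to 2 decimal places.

Mass balance on the −212 µm fraction:
(1+r)d = ru + o → r = (o−d)/(d−u)
r = (97.0 − 57.3)/(57.3 − 30.3) = 39.7/27.0 = 1.4704
CL = 100·r = 147.04 %

CL = 147.04 %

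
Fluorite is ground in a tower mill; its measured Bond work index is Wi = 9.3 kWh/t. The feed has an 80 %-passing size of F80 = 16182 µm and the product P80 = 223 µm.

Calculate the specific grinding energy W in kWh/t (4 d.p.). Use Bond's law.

W = 10·Wi·(P80^(-½) − F80^(-½))
1/√223 = 0.066965;  1/√16182 = 0.007861
W = 10·9.3·(0.066965 − 0.007861) = 5.4967 kWh/t

W = 5.4967 kWh/t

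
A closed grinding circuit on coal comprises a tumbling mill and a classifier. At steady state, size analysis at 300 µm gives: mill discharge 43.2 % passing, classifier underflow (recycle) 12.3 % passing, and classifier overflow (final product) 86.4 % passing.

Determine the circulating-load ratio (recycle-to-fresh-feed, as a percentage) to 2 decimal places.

CL = 139.81 %

Two-product formula at 300 µm:
(1+r)d = ru + o → r = (o−d)/(d−u)
r = (86.4 − 43.2)/(43.2 − 12.3) = 43.2/30.9 = 1.3981
CL = 100·r = 139.81 %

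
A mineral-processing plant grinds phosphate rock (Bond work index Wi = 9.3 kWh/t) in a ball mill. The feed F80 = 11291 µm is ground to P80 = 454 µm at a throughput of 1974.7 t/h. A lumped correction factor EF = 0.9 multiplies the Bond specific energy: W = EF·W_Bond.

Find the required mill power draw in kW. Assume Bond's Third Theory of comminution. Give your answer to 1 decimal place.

P = 6201.6 kW

W = 10 Wi (1/√P80 − 1/√F80)  [Bond]
W = 10·9.3·(1/√454 − 1/√11291) = 10·9.3·(0.037521) = 3.4895 kWh/t
With EF = 0.9: W = 3.4895·0.9 = 3.1405 kWh/t
P = W·T = 3.1405·1974.7 = 6201.6 kW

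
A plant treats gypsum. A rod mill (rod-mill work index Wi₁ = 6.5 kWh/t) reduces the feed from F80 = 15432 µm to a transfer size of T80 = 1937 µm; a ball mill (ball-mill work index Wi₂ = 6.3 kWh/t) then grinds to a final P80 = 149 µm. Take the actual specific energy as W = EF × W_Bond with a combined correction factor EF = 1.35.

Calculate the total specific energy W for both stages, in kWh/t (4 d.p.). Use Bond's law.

W = 6.3225 kWh/t

Bond:  W = 10 Wi (1/√P − 1/√F)
Stage 1 (15432→1937 µm, Wi₁=6.5): W₁ = 10·6.5·(0.022721 − 0.008050) = 0.9536 kWh/t
Stage 2 (1937→149 µm, Wi₂=6.3): W₂ = 10·6.3·(0.081923 − 0.022721) = 3.7297 kWh/t
W = W₁ + W₂ = 0.9536 + 3.7297 = 4.6834 kWh/t
W_actual = 1.35 × 4.6834 = 6.3225 kWh/t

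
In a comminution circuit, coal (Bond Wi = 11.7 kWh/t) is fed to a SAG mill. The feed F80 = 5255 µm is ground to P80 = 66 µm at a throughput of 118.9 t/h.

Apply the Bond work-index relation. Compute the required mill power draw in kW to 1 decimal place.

W = 10 Wi / √P80 − 10 Wi / √F80
W = 10·11.7·(1/√66 − 1/√5255) = 10·11.7·(0.109297) = 12.7877 kWh/t
P_mill = W·ṁ = 12.7877·118.9 = 1520.5 kW

P = 1520.5 kW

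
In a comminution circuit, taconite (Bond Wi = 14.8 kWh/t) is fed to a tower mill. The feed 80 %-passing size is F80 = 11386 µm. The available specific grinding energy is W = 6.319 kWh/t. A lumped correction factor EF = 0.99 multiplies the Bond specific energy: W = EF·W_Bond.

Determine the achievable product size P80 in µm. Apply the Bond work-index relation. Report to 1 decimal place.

P80 = 362.8 µm

W = 10·Wi·(P80^(-½) − F80^(-½))
W_Bond = W / EF = 6.319 / 0.99 = 6.3828 kWh/t
⇒ 1/√P80 = W_Bond/(10·Wi) + 1/√F80
  = 6.3828/(10·14.8) + 1/√11386 = 0.043127 + 0.009372 = 0.052499
P80 = (1/0.052499)² = 19.0480² = 362.83 µm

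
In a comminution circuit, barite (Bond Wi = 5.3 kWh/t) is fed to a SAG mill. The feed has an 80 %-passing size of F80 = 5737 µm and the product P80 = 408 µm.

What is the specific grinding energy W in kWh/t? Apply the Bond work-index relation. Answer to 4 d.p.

W = 10·Wi·[P80^(−½) − F80^(−½)]
1/√408 = 0.049507;  1/√5737 = 0.013203
W = 10·5.3·(0.049507 − 0.013203) = 1.9242 kWh/t

W = 1.9242 kWh/t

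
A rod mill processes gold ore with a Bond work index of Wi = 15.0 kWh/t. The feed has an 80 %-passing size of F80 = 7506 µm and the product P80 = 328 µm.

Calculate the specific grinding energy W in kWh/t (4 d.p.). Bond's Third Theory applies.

W = 6.5510 kWh/t

W = 10 Wi (1/√P80 − 1/√F80)  [Bond]
1/√328 = 0.055216;  1/√7506 = 0.011542
W = 10·15.0·(0.055216 − 0.011542) = 6.5510 kWh/t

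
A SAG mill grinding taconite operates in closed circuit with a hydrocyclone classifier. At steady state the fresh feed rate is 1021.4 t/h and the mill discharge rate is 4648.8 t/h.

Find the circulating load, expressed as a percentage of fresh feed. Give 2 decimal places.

CL = 355.14 %

M = F + R at steady state, so:
R = M − F = 4648.8 − 1021.4 = 3627.4 t/h
CL = 100·R/F = 100·3627.4/1021.4 = 355.14 %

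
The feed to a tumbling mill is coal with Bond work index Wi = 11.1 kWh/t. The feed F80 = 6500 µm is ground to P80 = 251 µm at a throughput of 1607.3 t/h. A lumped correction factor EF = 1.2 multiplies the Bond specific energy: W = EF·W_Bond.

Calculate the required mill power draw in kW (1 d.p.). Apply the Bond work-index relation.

W = 10·Wi·[P80^(−½) − F80^(−½)]
W = 10·11.1·(1/√251 − 1/√6500) = 10·11.1·(0.050716) = 5.6295 kWh/t
Corrected W = EF·W_Bond = 1.2·5.6295 = 6.7554 kWh/t
P = W·T = 6.7554·1607.3 = 10857.9 kW

P = 10857.9 kW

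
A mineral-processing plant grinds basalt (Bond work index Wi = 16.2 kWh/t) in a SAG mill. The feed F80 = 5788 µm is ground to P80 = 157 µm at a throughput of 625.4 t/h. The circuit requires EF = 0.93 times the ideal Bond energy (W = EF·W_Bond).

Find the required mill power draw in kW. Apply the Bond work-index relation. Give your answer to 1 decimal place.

W_Bond = 10·Wi·(1/√P₈₀ − 1/√F₈₀)
W = 10·16.2·(1/√157 − 1/√5788) = 10·16.2·(0.066664) = 10.7996 kWh/t
With EF = 0.93: W = 10.7996·0.93 = 10.0437 kWh/t
P_mill = W·ṁ = 10.0437·625.4 = 6281.3 kW

P = 6281.3 kW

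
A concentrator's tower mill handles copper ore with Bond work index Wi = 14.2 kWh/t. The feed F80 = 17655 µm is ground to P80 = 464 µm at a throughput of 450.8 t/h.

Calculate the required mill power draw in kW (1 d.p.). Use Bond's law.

W = 10 Wi / √P80 − 10 Wi / √F80
W = 10·14.2·(1/√464 − 1/√17655) = 10·14.2·(0.038898) = 5.5235 kWh/t
Power = W × throughput = 5.5235 kWh/t × 450.8 t/h = 2490.0 kW

P = 2490.0 kW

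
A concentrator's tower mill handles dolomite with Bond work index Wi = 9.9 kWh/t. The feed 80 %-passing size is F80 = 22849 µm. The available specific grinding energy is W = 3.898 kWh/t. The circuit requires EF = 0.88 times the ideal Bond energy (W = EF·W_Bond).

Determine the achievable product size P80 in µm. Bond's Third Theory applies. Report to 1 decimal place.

W_Bond = 10·Wi·(1/√P₈₀ − 1/√F₈₀)
W_Bond = W / EF = 3.898 / 0.88 = 4.4295 kWh/t
P80^-0.5 = F80^-0.5 + W_Bond/(10 Wi)
  = 4.4295/(10·9.9) + 1/√22849 = 0.044743 + 0.006616 = 0.051358
P80 = (1/0.051358)² = 19.4710² = 379.12 µm

P80 = 379.1 µm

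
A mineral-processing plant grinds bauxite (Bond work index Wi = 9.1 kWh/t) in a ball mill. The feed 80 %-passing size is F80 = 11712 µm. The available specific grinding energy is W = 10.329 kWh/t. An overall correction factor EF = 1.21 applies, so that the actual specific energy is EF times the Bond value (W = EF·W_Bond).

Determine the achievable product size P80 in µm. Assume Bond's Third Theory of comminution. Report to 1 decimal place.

W = 10 Wi (1/√P80 − 1/√F80)  [Bond]
W_Bond = W / EF = 10.329 / 1.21 = 8.5364 kWh/t
⇒ 1/√P80 = W_Bond/(10·Wi) + 1/√F80
  = 8.5364/(10·9.1) + 1/√11712 = 0.093806 + 0.009240 = 0.103046
P80 = (1/0.103046)² = 9.7044² = 94.17 µm

P80 = 94.2 µm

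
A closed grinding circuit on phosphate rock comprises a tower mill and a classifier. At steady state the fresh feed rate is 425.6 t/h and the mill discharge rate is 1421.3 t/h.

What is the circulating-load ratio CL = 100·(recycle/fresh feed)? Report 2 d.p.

Steady state: M = F + R.
R = M − F = 1421.3 − 425.6 = 995.7 t/h
CL = 100·R/F = 100·995.7/425.6 = 233.95 %

CL = 233.95 %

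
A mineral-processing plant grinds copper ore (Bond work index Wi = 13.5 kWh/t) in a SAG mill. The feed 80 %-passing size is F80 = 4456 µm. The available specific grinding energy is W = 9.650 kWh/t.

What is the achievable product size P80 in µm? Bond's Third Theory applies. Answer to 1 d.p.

P80 = 133.8 µm

W = 10 Wi / √P80 − 10 Wi / √F80
⇒ 1/√P80 = W/(10 Wi) + 1/√F80
  = 9.6500/(10·13.5) + 1/√4456 = 0.071481 + 0.014981 = 0.086462
P80 = (1/0.086462)² = 11.5658² = 133.77 µm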